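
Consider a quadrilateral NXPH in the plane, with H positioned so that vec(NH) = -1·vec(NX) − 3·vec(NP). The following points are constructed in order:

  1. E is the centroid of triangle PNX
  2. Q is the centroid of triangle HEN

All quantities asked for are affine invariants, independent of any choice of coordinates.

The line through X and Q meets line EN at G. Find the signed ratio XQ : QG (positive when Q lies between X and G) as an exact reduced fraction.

XQ:QG = 1/2

Work in coordinates with N = (0, 0), X = (1, 0), P = (0, 1), H = (-1, -3).
1. E is the centroid of triangle PNX ⇒ E = (1/3, 1/3)
2. Q is the centroid of triangle HEN ⇒ Q = (-2/9, -8/9)
line XQ meets EN at G = (-8/3, -8/3)
Q = X + t·(G−X) with t = 1/3, so XQ:QG = 1/3:2/3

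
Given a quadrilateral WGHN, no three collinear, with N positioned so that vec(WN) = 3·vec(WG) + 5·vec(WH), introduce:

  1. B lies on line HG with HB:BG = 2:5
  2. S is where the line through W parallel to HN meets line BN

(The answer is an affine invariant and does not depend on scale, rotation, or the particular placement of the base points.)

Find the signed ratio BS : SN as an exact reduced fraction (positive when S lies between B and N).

BS:SN = -1/3

Work in coordinates with W = (0, 0), G = (1, 0), H = (0, 1), N = (3, 5).
1. B lies on line HG with HB:BG = 2:5 ⇒ B = (2/7, 5/7)
2. S is where the line through W parallel to HN meets line BN ⇒ S = (-15/14, -10/7)
S = B + t·(N−B) with t = -1/2, so BS:SN = t:(1−t) = -1/2:3/2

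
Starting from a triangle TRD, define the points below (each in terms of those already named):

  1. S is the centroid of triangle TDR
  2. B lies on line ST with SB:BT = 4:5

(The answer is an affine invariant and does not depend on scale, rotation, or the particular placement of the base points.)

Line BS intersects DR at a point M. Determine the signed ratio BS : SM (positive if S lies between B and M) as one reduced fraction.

Choose coordinates T = (0, 0), R = (1, 0), D = (0, 1).
1. S is the centroid of triangle TDR ⇒ S = (1/3, 1/3)
2. B lies on line ST with SB:BT = 4:5 ⇒ B = (5/27, 5/27)
line BS meets DR at M = (1/2, 1/2)
S = B + t·(M−B) with t = 8/17, so BS:SM = 8/17:9/17

BS:SM = 8/9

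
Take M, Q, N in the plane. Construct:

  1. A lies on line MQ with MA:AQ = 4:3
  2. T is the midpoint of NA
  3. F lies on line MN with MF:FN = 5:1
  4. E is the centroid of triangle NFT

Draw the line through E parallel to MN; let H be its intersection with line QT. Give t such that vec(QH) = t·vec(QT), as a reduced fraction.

t = 19/15

Choose coordinates M = (0, 0), Q = (1, 0), N = (0, 1).
1. A lies on line MQ with MA:AQ = 4:3 ⇒ A = (4/7, 0)
2. T is the midpoint of NA ⇒ T = (2/7, 1/2)
3. F lies on line MN with MF:FN = 5:1 ⇒ F = (0, 5/6)
4. E is the centroid of triangle NFT ⇒ E = (2/21, 7/9)
through E parallel to MN: direction (0, 1); meets QT at H = (2/21, 19/30)
H = Q + t·(T−Q) with t = 19/15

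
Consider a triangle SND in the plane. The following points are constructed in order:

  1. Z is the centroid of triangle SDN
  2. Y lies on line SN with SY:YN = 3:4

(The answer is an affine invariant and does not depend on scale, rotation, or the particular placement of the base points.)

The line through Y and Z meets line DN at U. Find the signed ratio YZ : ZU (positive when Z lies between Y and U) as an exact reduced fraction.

Choose coordinates S = (0, 0), N = (1, 0), D = (0, 1).
1. Z is the centroid of triangle SDN ⇒ Z = (1/3, 1/3)
2. Y lies on line SN with SY:YN = 3:4 ⇒ Y = (3/7, 0)
line YZ meets DN at U = (1/5, 4/5)
Z = Y + t·(U−Y) with t = 5/12, so YZ:ZU = 5/12:7/12

YZ:ZU = 5/7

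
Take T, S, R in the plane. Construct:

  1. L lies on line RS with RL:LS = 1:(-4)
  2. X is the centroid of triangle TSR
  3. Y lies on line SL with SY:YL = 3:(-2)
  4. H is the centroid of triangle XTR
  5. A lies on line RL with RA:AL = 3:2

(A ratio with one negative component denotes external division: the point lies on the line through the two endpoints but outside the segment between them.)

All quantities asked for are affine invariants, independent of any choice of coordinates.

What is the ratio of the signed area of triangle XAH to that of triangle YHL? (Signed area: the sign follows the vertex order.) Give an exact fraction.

Assign T = (0, 0), S = (1, 0), R = (0, 1) — the answer is frame-independent, so this choice is without loss of generality.
1. L lies on line RS with RL:LS = 1:(-4) ⇒ L = (-1/3, 4/3)
2. X is the centroid of triangle TSR ⇒ X = (1/3, 1/3)
3. Y lies on line SL with SY:YL = 3:(-2) ⇒ Y = (-3, 4)
4. H is the centroid of triangle XTR ⇒ H = (1/9, 4/9)
5. A lies on line RL with RA:AL = 3:2 ⇒ A = (-1/5, 6/5)
2·[XAH] = 2/15, 2·[YHL] = 32/27
[XAH]:[YHL] = 2/15:32/27 = 9/80

[XAH]:[YHL] = 9/80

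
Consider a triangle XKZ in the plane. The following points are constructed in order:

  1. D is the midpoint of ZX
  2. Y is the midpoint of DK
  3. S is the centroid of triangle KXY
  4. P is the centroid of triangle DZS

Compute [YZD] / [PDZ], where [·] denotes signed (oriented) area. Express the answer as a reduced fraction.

[YZD]:[PDZ] = -3

Set X = (0, 0), K = (1, 0), Z = (0, 1); any affine frame gives the same invariant.
1. D is the midpoint of ZX ⇒ D = (0, 1/2)
2. Y is the midpoint of DK ⇒ Y = (1/2, 1/4)
3. S is the centroid of triangle KXY ⇒ S = (1/2, 1/12)
4. P is the centroid of triangle DZS ⇒ P = (1/6, 19/36)
2·[YZD] = 1/4, 2·[PDZ] = -1/12
[YZD]:[PDZ] = 1/4:-1/12 = -3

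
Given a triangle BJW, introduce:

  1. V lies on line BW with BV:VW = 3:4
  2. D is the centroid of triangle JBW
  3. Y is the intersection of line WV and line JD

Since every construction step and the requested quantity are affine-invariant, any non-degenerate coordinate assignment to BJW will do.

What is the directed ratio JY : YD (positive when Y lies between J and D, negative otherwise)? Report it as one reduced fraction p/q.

Work in coordinates with B = (0, 0), J = (1, 0), W = (0, 1).
1. V lies on line BW with BV:VW = 3:4 ⇒ V = (0, 3/7)
2. D is the centroid of triangle JBW ⇒ D = (1/3, 1/3)
3. Y is the intersection of line WV and line JD ⇒ Y = (0, 1/2)
Y = J + t·(D−J) with t = 3/2, so JY:YD = t:(1−t) = 3/2:-1/2

JY:YD = -3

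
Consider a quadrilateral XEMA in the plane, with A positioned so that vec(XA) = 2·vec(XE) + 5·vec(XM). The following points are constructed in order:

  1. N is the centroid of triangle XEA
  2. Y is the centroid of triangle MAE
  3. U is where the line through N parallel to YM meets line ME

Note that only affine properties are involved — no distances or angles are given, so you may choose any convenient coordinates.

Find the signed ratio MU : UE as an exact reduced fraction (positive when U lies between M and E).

Choose coordinates X = (0, 0), E = (1, 0), M = (0, 1), A = (2, 5).
1. N is the centroid of triangle XEA ⇒ N = (1, 5/3)
2. Y is the centroid of triangle MAE ⇒ Y = (1, 2)
3. U is where the line through N parallel to YM meets line ME ⇒ U = (1/6, 5/6)
U = M + t·(E−M) with t = 1/6, so MU:UE = t:(1−t) = 1/6:5/6

MU:UE = 1/5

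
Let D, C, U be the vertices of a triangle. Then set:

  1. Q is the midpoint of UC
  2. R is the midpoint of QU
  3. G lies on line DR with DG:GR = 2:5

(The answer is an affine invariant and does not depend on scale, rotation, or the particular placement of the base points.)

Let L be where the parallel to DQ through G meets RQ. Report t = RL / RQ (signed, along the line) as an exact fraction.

t = 5/7

Work in coordinates with D = (0, 0), C = (1, 0), U = (0, 1).
1. Q is the midpoint of UC ⇒ Q = (1/2, 1/2)
2. R is the midpoint of QU ⇒ R = (1/4, 3/4)
3. G lies on line DR with DG:GR = 2:5 ⇒ G = (1/14, 3/14)
through G parallel to DQ: direction (1/2, 1/2); meets RQ at L = (3/7, 4/7)
L = R + t·(Q−R) with t = 5/7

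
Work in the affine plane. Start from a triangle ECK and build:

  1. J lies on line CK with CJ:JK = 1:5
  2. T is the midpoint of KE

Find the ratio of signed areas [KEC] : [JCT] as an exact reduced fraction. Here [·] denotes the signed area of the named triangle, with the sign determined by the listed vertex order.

[KEC]:[JCT] = -12

Work in coordinates with E = (0, 0), C = (1, 0), K = (0, 1).
1. J lies on line CK with CJ:JK = 1:5 ⇒ J = (5/6, 1/6)
2. T is the midpoint of KE ⇒ T = (0, 1/2)
2·[KEC] = 1, 2·[JCT] = -1/12
[KEC]:[JCT] = 1:-1/12 = -12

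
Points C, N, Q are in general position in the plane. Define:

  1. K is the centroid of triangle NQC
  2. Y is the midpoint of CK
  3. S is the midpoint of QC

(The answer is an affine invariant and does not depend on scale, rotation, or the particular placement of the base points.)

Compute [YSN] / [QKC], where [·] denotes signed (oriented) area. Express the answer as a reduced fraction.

Set C = (0, 0), N = (1, 0), Q = (0, 1); any affine frame gives the same invariant.
1. K is the centroid of triangle NQC ⇒ K = (1/3, 1/3)
2. Y is the midpoint of CK ⇒ Y = (1/6, 1/6)
3. S is the midpoint of QC ⇒ S = (0, 1/2)
2·[YSN] = -1/4, 2·[QKC] = -1/3
[YSN]:[QKC] = -1/4:-1/3 = 3/4

[YSN]:[QKC] = 3/4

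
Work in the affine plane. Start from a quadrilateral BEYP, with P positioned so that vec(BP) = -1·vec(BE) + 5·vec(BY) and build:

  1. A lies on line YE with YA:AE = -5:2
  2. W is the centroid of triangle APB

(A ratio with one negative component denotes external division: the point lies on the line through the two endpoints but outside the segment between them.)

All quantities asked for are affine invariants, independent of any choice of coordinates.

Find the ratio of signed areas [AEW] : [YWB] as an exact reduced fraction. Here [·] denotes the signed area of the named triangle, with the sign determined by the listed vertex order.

Set B = (0, 0), E = (1, 0), Y = (0, 1), P = (-1, 5); any affine frame gives the same invariant.
1. A lies on line YE with YA:AE = -5:2 ⇒ A = (5/3, -2/3)
2. W is the centroid of triangle APB ⇒ W = (2/9, 13/9)
2·[AEW] = -4/9, 2·[YWB] = -2/9
[AEW]:[YWB] = -4/9:-2/9 = 2

[AEW]:[YWB] = 2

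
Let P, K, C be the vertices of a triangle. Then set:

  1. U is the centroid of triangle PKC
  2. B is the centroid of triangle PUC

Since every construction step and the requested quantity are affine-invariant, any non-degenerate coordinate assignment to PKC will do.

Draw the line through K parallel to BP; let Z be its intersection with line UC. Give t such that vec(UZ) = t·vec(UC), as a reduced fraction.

Assign P = (0, 0), K = (1, 0), C = (0, 1) — the answer is frame-independent, so this choice is without loss of generality.
1. U is the centroid of triangle PKC ⇒ U = (1/3, 1/3)
2. B is the centroid of triangle PUC ⇒ B = (1/9, 4/9)
through K parallel to BP: direction (-1/9, -4/9); meets UC at Z = (5/6, -2/3)
Z = U + t·(C−U) with t = -3/2

t = -3/2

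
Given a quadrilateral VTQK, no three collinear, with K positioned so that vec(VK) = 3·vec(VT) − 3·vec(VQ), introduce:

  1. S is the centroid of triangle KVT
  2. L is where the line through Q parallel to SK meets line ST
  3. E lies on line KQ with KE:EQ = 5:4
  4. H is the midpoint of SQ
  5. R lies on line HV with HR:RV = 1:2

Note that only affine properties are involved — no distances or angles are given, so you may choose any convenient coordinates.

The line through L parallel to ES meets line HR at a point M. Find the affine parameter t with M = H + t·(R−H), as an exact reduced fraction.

Choose coordinates V = (0, 0), T = (1, 0), Q = (0, 1), K = (3, -3).
1. S is the centroid of triangle KVT ⇒ S = (4/3, -1)
2. L is where the line through Q parallel to SK meets line ST ⇒ L = (10/9, -1/3)
3. E lies on line KQ with KE:EQ = 5:4 ⇒ E = (4/3, -7/9)
4. H is the midpoint of SQ ⇒ H = (2/3, 0)
5. R lies on line HV with HR:RV = 1:2 ⇒ R = (4/9, 0)
through L parallel to ES: direction (0, -2/9); meets HR at M = (10/9, 0)
M = H + t·(R−H) with t = -2

t = -2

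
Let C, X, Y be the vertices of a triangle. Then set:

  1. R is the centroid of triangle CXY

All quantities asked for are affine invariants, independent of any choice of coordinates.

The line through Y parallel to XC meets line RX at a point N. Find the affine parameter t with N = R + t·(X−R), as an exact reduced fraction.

t = -2

Assign C = (0, 0), X = (1, 0), Y = (0, 1) — the answer is frame-independent, so this choice is without loss of generality.
1. R is the centroid of triangle CXY ⇒ R = (1/3, 1/3)
through Y parallel to XC: direction (-1, 0); meets RX at N = (-1, 1)
N = R + t·(X−R) with t = -2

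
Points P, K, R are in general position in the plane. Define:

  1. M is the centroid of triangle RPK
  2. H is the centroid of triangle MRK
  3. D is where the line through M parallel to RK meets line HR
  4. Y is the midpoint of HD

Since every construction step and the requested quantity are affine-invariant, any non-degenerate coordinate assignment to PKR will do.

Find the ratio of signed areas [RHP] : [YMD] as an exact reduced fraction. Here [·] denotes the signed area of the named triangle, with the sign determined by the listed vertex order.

Work in coordinates with P = (0, 0), K = (1, 0), R = (0, 1).
1. M is the centroid of triangle RPK ⇒ M = (1/3, 1/3)
2. H is the centroid of triangle MRK ⇒ H = (4/9, 4/9)
3. D is where the line through M parallel to RK meets line HR ⇒ D = (4/3, -2/3)
4. Y is the midpoint of HD ⇒ Y = (8/9, -1/9)
2·[RHP] = -4/9, 2·[YMD] = 1/9
[RHP]:[YMD] = -4/9:1/9 = -4

[RHP]:[YMD] = -4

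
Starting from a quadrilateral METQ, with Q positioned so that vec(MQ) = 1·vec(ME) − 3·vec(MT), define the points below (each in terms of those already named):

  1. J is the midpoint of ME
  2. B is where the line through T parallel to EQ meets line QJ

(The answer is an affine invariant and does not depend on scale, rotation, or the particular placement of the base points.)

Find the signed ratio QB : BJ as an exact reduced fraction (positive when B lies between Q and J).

Set M = (0, 0), E = (1, 0), T = (0, 1), Q = (1, -3); any affine frame gives the same invariant.
1. J is the midpoint of ME ⇒ J = (1/2, 0)
2. B is where the line through T parallel to EQ meets line QJ ⇒ B = (0, 3)
B = Q + t·(J−Q) with t = 2, so QB:BJ = t:(1−t) = 2:-1

QB:BJ = -2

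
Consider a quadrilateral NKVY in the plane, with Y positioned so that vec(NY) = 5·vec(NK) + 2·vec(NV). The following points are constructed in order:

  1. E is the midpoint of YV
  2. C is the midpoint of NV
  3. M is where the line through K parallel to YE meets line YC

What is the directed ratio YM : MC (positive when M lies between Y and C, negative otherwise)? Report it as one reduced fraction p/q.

Assign N = (0, 0), K = (1, 0), V = (0, 1), Y = (5, 2) — the answer is frame-independent, so this choice is without loss of generality.
1. E is the midpoint of YV ⇒ E = (5/2, 3/2)
2. C is the midpoint of NV ⇒ C = (0, 1/2)
3. M is where the line through K parallel to YE meets line YC ⇒ M = (-7, -8/5)
M = Y + t·(C−Y) with t = 12/5, so YM:MC = t:(1−t) = 12/5:-7/5

YM:MC = -12/7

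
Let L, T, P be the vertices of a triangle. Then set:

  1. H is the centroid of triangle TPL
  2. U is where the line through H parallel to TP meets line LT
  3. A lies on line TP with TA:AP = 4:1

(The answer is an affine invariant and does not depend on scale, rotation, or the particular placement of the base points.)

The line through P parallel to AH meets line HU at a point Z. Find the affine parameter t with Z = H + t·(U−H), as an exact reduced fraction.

Assign L = (0, 0), T = (1, 0), P = (0, 1) — the answer is frame-independent, so this choice is without loss of generality.
1. H is the centroid of triangle TPL ⇒ H = (1/3, 1/3)
2. U is where the line through H parallel to TP meets line LT ⇒ U = (2/3, 0)
3. A lies on line TP with TA:AP = 4:1 ⇒ A = (1/5, 4/5)
through P parallel to AH: direction (2/15, -7/15); meets HU at Z = (2/15, 8/15)
Z = H + t·(U−H) with t = -3/5

t = -3/5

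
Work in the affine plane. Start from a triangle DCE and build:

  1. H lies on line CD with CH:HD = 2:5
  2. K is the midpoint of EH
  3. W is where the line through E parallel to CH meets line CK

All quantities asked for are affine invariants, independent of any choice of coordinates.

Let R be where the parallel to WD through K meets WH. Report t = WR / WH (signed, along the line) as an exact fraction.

Choose coordinates D = (0, 0), C = (1, 0), E = (0, 1).
1. H lies on line CD with CH:HD = 2:5 ⇒ H = (5/7, 0)
2. K is the midpoint of EH ⇒ K = (5/14, 1/2)
3. W is where the line through E parallel to CH meets line CK ⇒ W = (-2/7, 1)
through K parallel to WD: direction (2/7, -1); meets WH at R = (29/70, 3/10)
R = W + t·(H−W) with t = 7/10

t = 7/10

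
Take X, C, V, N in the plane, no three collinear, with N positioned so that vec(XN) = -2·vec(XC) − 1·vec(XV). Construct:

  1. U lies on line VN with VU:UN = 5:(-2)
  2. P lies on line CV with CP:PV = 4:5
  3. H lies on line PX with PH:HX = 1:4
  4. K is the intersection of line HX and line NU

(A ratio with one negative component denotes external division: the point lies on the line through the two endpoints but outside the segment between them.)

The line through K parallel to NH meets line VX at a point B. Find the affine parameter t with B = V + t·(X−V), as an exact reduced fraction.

Assign X = (0, 0), C = (1, 0), V = (0, 1), N = (-2, -1) — the answer is frame-independent, so this choice is without loss of generality.
1. U lies on line VN with VU:UN = 5:(-2) ⇒ U = (-10/3, -7/3)
2. P lies on line CV with CP:PV = 4:5 ⇒ P = (5/9, 4/9)
3. H lies on line PX with PH:HX = 1:4 ⇒ H = (4/9, 16/45)
4. K is the intersection of line HX and line NU ⇒ K = (-5, -4)
through K parallel to NH: direction (22/9, 61/45); meets VX at B = (0, -27/22)
B = V + t·(X−V) with t = 49/22

t = 49/22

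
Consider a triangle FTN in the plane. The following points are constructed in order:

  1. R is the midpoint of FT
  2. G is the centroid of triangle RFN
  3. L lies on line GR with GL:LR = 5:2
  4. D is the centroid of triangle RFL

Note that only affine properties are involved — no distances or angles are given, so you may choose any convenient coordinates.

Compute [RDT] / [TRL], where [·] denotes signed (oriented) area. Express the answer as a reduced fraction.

[RDT]:[TRL] = 1/3

Set F = (0, 0), T = (1, 0), N = (0, 1); any affine frame gives the same invariant.
1. R is the midpoint of FT ⇒ R = (1/2, 0)
2. G is the centroid of triangle RFN ⇒ G = (1/6, 1/3)
3. L lies on line GR with GL:LR = 5:2 ⇒ L = (17/42, 2/21)
4. D is the centroid of triangle RFL ⇒ D = (19/63, 2/63)
2·[RDT] = -1/63, 2·[TRL] = -1/21
[RDT]:[TRL] = -1/63:-1/21 = 1/3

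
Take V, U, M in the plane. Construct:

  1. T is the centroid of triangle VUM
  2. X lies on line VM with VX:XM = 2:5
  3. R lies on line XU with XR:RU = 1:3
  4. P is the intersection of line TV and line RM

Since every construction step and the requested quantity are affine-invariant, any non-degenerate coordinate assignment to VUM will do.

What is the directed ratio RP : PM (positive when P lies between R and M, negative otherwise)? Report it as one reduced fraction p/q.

RP:PM = 1/28

Work in coordinates with V = (0, 0), U = (1, 0), M = (0, 1).
1. T is the centroid of triangle VUM ⇒ T = (1/3, 1/3)
2. X lies on line VM with VX:XM = 2:5 ⇒ X = (0, 2/7)
3. R lies on line XU with XR:RU = 1:3 ⇒ R = (1/4, 3/14)
4. P is the intersection of line TV and line RM ⇒ P = (7/29, 7/29)
P = R + t·(M−R) with t = 1/29, so RP:PM = t:(1−t) = 1/29:28/29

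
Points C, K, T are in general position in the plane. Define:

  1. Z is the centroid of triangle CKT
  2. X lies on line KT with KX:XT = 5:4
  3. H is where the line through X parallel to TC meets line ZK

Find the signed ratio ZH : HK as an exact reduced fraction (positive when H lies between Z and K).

Set C = (0, 0), K = (1, 0), T = (0, 1); any affine frame gives the same invariant.
1. Z is the centroid of triangle CKT ⇒ Z = (1/3, 1/3)
2. X lies on line KT with KX:XT = 5:4 ⇒ X = (4/9, 5/9)
3. H is where the line through X parallel to TC meets line ZK ⇒ H = (4/9, 5/18)
H = Z + t·(K−Z) with t = 1/6, so ZH:HK = t:(1−t) = 1/6:5/6

ZH:HK = 1/5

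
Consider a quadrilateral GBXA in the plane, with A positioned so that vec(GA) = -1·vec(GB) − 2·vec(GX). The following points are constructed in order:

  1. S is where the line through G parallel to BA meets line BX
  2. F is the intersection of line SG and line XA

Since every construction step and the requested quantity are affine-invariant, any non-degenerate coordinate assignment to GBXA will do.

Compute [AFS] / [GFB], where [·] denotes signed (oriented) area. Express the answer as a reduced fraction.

[AFS]:[GFB] = -2

Assign G = (0, 0), B = (1, 0), X = (0, 1), A = (-1, -2) — the answer is frame-independent, so this choice is without loss of generality.
1. S is where the line through G parallel to BA meets line BX ⇒ S = (1/2, 1/2)
2. F is the intersection of line SG and line XA ⇒ F = (-1/2, -1/2)
2·[AFS] = -1, 2·[GFB] = 1/2
[AFS]:[GFB] = -1:1/2 = -2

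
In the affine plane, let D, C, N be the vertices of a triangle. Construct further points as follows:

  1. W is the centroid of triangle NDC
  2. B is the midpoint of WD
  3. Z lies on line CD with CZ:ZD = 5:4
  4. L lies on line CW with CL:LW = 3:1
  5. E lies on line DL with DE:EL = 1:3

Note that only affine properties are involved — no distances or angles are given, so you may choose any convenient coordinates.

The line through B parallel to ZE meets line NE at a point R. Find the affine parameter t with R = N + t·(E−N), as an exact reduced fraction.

Assign D = (0, 0), C = (1, 0), N = (0, 1) — the answer is frame-independent, so this choice is without loss of generality.
1. W is the centroid of triangle NDC ⇒ W = (1/3, 1/3)
2. B is the midpoint of WD ⇒ B = (1/6, 1/6)
3. Z lies on line CD with CZ:ZD = 5:4 ⇒ Z = (4/9, 0)
4. L lies on line CW with CL:LW = 3:1 ⇒ L = (1/2, 1/4)
5. E lies on line DL with DE:EL = 1:3 ⇒ E = (1/8, 1/16)
through B parallel to ZE: direction (-23/72, 1/16); meets NE at R = (221/2016, 239/1344)
R = N + t·(E−N) with t = 221/252

t = 221/252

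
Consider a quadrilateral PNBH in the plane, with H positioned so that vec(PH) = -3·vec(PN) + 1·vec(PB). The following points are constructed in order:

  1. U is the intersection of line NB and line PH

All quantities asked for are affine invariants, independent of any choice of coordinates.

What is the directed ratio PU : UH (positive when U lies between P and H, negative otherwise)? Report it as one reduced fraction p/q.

Work in coordinates with P = (0, 0), N = (1, 0), B = (0, 1), H = (-3, 1).
1. U is the intersection of line NB and line PH ⇒ U = (3/2, -1/2)
U = P + t·(H−P) with t = -1/2, so PU:UH = t:(1−t) = -1/2:3/2

PU:UH = -1/3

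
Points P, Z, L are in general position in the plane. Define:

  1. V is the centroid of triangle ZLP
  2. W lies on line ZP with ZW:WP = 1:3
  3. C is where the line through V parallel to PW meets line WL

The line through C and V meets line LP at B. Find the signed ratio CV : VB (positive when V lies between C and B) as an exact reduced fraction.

Work in coordinates with P = (0, 0), Z = (1, 0), L = (0, 1).
1. V is the centroid of triangle ZLP ⇒ V = (1/3, 1/3)
2. W lies on line ZP with ZW:WP = 1:3 ⇒ W = (3/4, 0)
3. C is where the line through V parallel to PW meets line WL ⇒ C = (1/2, 1/3)
line CV meets LP at B = (0, 1/3)
V = C + t·(B−C) with t = 1/3, so CV:VB = 1/3:2/3

CV:VB = 1/2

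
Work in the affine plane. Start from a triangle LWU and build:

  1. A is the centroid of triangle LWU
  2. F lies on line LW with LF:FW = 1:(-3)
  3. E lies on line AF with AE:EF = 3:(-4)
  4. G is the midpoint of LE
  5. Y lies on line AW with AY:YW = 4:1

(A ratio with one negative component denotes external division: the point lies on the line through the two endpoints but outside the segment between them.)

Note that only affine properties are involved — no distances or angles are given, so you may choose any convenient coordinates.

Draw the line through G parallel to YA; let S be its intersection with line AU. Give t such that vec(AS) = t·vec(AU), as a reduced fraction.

Set L = (0, 0), W = (1, 0), U = (0, 1); any affine frame gives the same invariant.
1. A is the centroid of triangle LWU ⇒ A = (1/3, 1/3)
2. F lies on line LW with LF:FW = 1:(-3) ⇒ F = (-1/2, 0)
3. E lies on line AF with AE:EF = 3:(-4) ⇒ E = (17/6, 4/3)
4. G is the midpoint of LE ⇒ G = (17/12, 2/3)
5. Y lies on line AW with AY:YW = 4:1 ⇒ Y = (13/15, 1/15)
through G parallel to YA: direction (-8/15, 4/15); meets AU at S = (-1/4, 3/2)
S = A + t·(U−A) with t = 7/4

t = 7/4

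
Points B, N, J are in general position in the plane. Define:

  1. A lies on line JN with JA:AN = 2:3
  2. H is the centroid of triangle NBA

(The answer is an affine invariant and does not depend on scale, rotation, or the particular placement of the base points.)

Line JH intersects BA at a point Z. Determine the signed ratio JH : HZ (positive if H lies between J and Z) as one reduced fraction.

JH:HZ = -3

Assign B = (0, 0), N = (1, 0), J = (0, 1) — the answer is frame-independent, so this choice is without loss of generality.
1. A lies on line JN with JA:AN = 2:3 ⇒ A = (2/5, 3/5)
2. H is the centroid of triangle NBA ⇒ H = (7/15, 1/5)
line JH meets BA at Z = (14/45, 7/15)
H = J + t·(Z−J) with t = 3/2, so JH:HZ = 3/2:-1/2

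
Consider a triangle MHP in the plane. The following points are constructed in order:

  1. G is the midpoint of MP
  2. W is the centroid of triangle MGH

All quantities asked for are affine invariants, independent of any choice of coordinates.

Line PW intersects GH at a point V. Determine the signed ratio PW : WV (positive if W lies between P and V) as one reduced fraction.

Work in coordinates with M = (0, 0), H = (1, 0), P = (0, 1).
1. G is the midpoint of MP ⇒ G = (0, 1/2)
2. W is the centroid of triangle MGH ⇒ W = (1/3, 1/6)
line PW meets GH at V = (1/4, 3/8)
W = P + t·(V−P) with t = 4/3, so PW:WV = 4/3:-1/3

PW:WV = -4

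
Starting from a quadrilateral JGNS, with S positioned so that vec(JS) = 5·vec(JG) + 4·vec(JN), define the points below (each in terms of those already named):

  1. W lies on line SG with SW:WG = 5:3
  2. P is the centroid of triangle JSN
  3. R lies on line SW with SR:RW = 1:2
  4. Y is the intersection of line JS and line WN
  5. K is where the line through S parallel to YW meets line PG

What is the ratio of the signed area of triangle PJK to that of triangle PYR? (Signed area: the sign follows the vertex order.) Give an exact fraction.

Work in coordinates with J = (0, 0), G = (1, 0), N = (0, 1), S = (5, 4).
1. W lies on line SG with SW:WG = 5:3 ⇒ W = (5/2, 3/2)
2. P is the centroid of triangle JSN ⇒ P = (5/3, 5/3)
3. R lies on line SW with SR:RW = 1:2 ⇒ R = (25/6, 19/6)
4. Y is the intersection of line JS and line WN ⇒ Y = (5/3, 4/3)
5. K is where the line through S parallel to YW meets line PG ⇒ K = (55/23, 80/23)
2·[PJK] = -125/69, 2·[PYR] = 5/6
[PJK]:[PYR] = -125/69:5/6 = -50/23

[PJK]:[PYR] = -50/23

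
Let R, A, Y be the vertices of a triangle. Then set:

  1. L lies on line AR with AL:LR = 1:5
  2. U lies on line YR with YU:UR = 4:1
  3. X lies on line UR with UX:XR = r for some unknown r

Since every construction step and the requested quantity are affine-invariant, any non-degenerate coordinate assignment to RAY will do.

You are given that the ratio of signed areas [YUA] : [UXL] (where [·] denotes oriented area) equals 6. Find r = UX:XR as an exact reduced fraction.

r = 4

Assign R = (0, 0), A = (1, 0), Y = (0, 1) — the answer is frame-independent, so this choice is without loss of generality.
1. L lies on line AR with AL:LR = 1:5 ⇒ L = (5/6, 0)
2. U lies on line YR with YU:UR = 4:1 ⇒ U = (0, 1/5)
3. With UX:XR = r, write λ = r/(r+1) so X = U + λ·(R−U); X is affine-linear in λ
Every point depending on X is an affine combination of X and λ-independent points, so each such coordinate is linear in λ; the λ² term in each signed area is a multiple of (R−U)×(R−U) = 0, so 2·[YUA] and 2·[UXL] are each linear in λ. Evaluating at λ=0 and λ=1:
  2·[YUA] = 4/5,   2·[UXL] = 1/6·λ
So [YUA]:[UXL] = (4/5) / (1/6·λ). Setting this equal to 6:
  4/5 = 6·(1/6·λ)  ⇒  λ = 4/5
Then r = λ/(1−λ) = (4/5)/(1/5) = 4. Check: with r = 4, X = (0, 1/25) and [YUA]:[UXL] = 6 as required.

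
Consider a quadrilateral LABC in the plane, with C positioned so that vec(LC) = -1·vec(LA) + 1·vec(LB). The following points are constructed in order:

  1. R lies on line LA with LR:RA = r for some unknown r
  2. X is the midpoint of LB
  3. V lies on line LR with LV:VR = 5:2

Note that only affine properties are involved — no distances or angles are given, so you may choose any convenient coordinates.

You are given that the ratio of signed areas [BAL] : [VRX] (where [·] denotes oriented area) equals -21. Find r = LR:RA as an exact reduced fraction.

Choose coordinates L = (0, 0), A = (1, 0), B = (0, 1), C = (-1, 1).
1. With LR:RA = r, write λ = r/(r+1) so R = L + λ·(A−L); R is affine-linear in λ
2. X is the midpoint of LB ⇒ X = (0, 1/2)
3. V lies on line LR with LV:VR = 5:2 ⇒ V is an affine combination of earlier points and hence also affine-linear in λ
Every point depending on R is an affine combination of R and λ-independent points, so each such coordinate is linear in λ; the λ² term in each signed area is a multiple of (A−L)×(A−L) = 0, so 2·[BAL] and 2·[VRX] are each linear in λ. Evaluating at λ=0 and λ=1:
  2·[BAL] = -1,   2·[VRX] = 1/7·λ
So [BAL]:[VRX] = (-1) / (1/7·λ). Setting this equal to -21:
  -1 = -21·(1/7·λ)  ⇒  λ = 1/3
Then r = λ/(1−λ) = (1/3)/(2/3) = 1/2. Check: with r = 1/2, R = (1/3, 0) and [BAL]:[VRX] = -21 as required.

r = 1/2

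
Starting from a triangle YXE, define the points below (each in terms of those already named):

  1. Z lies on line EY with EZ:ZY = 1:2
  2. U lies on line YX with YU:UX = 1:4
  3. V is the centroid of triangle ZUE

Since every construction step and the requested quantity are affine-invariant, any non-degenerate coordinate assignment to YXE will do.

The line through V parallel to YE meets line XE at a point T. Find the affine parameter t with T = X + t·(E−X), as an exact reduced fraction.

t = 14/15

Set Y = (0, 0), X = (1, 0), E = (0, 1); any affine frame gives the same invariant.
1. Z lies on line EY with EZ:ZY = 1:2 ⇒ Z = (0, 2/3)
2. U lies on line YX with YU:UX = 1:4 ⇒ U = (1/5, 0)
3. V is the centroid of triangle ZUE ⇒ V = (1/15, 5/9)
through V parallel to YE: direction (0, 1); meets XE at T = (1/15, 14/15)
T = X + t·(E−X) with t = 14/15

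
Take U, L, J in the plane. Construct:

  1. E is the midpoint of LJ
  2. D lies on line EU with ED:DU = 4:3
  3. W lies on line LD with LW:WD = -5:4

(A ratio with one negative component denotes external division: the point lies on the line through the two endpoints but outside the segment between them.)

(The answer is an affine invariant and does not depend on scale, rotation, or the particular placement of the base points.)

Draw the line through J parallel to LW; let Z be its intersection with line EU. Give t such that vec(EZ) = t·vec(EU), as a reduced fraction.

Set U = (0, 0), L = (1, 0), J = (0, 1); any affine frame gives the same invariant.
1. E is the midpoint of LJ ⇒ E = (1/2, 1/2)
2. D lies on line EU with ED:DU = 4:3 ⇒ D = (3/14, 3/14)
3. W lies on line LD with LW:WD = -5:4 ⇒ W = (-41/14, 15/14)
through J parallel to LW: direction (-55/14, 15/14); meets EU at Z = (11/14, 11/14)
Z = E + t·(U−E) with t = -4/7

t = -4/7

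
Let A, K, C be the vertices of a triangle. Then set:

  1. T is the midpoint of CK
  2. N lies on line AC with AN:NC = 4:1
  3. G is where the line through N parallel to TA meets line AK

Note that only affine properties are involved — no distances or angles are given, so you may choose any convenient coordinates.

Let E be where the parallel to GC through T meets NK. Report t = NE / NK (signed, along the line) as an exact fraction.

t = 37/82

Assign A = (0, 0), K = (1, 0), C = (0, 1) — the answer is frame-independent, so this choice is without loss of generality.
1. T is the midpoint of CK ⇒ T = (1/2, 1/2)
2. N lies on line AC with AN:NC = 4:1 ⇒ N = (0, 4/5)
3. G is where the line through N parallel to TA meets line AK ⇒ G = (-4/5, 0)
through T parallel to GC: direction (4/5, 1); meets NK at E = (37/82, 18/41)
E = N + t·(K−N) with t = 37/82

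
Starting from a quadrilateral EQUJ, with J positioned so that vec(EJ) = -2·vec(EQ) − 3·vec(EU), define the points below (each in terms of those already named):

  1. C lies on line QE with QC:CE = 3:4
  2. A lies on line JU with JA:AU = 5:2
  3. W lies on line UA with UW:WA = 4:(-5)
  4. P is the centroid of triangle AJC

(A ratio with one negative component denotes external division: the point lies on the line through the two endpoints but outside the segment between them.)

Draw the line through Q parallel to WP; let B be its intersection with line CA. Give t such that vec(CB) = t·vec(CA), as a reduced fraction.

t = -139/350

Set E = (0, 0), Q = (1, 0), U = (0, 1), J = (-2, -3); any affine frame gives the same invariant.
1. C lies on line QE with QC:CE = 3:4 ⇒ C = (4/7, 0)
2. A lies on line JU with JA:AU = 5:2 ⇒ A = (-4/7, -1/7)
3. W lies on line UA with UW:WA = 4:(-5) ⇒ W = (16/7, 39/7)
4. P is the centroid of triangle AJC ⇒ P = (-2/3, -22/21)
through Q parallel to WP: direction (-62/21, -139/21); meets CA at B = (1256/1225, 139/2450)
B = C + t·(A−C) with t = -139/350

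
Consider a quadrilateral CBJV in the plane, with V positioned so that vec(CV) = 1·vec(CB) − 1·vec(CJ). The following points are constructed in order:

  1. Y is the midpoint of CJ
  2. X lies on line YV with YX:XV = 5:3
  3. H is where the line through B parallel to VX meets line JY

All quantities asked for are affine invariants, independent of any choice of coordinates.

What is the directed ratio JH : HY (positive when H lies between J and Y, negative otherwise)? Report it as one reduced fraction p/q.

Assign C = (0, 0), B = (1, 0), J = (0, 1), V = (1, -1) — the answer is frame-independent, so this choice is without loss of generality.
1. Y is the midpoint of CJ ⇒ Y = (0, 1/2)
2. X lies on line YV with YX:XV = 5:3 ⇒ X = (5/8, -7/16)
3. H is where the line through B parallel to VX meets line JY ⇒ H = (0, 3/2)
H = J + t·(Y−J) with t = -1, so JH:HY = t:(1−t) = -1:2

JH:HY = -1/2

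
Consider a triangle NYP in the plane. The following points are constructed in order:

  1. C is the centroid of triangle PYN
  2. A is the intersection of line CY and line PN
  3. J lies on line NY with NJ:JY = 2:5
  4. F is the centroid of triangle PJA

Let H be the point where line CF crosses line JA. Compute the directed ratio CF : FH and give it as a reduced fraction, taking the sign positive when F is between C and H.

CF:FH = 3/2

Work in coordinates with N = (0, 0), Y = (1, 0), P = (0, 1).
1. C is the centroid of triangle PYN ⇒ C = (1/3, 1/3)
2. A is the intersection of line CY and line PN ⇒ A = (0, 1/2)
3. J lies on line NY with NJ:JY = 2:5 ⇒ J = (2/7, 0)
4. F is the centroid of triangle PJA ⇒ F = (2/21, 1/2)
line CF meets JA at H = (-4/63, 11/18)
F = C + t·(H−C) with t = 3/5, so CF:FH = 3/5:2/5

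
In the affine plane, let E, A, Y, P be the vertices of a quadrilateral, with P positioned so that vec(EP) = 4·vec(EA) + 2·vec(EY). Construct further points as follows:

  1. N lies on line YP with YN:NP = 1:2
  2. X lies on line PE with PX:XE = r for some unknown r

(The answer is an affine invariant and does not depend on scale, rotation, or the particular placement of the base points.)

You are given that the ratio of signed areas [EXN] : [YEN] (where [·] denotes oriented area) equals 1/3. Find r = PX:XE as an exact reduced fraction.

r = 5

Work in coordinates with E = (0, 0), A = (1, 0), Y = (0, 1), P = (4, 2).
1. N lies on line YP with YN:NP = 1:2 ⇒ N = (4/3, 4/3)
2. With PX:XE = r, write λ = r/(r+1) so X = P + λ·(E−P); X is affine-linear in λ
Every point depending on X is an affine combination of X and λ-independent points, so each such coordinate is linear in λ; the λ² term in each signed area is a multiple of (E−P)×(E−P) = 0, so 2·[EXN] and 2·[YEN] are each linear in λ. Evaluating at λ=0 and λ=1:
  2·[EXN] = -8/3·λ + 8/3,   2·[YEN] = 4/3
So [EXN]:[YEN] = (-8/3·λ + 8/3) / (4/3). Setting this equal to 1/3:
  -8/3·λ + 8/3 = 1/3·(4/3)  ⇒  λ = 5/6
Then r = λ/(1−λ) = (5/6)/(1/6) = 5. Check: with r = 5, X = (2/3, 1/3) and [EXN]:[YEN] = 1/3 as required.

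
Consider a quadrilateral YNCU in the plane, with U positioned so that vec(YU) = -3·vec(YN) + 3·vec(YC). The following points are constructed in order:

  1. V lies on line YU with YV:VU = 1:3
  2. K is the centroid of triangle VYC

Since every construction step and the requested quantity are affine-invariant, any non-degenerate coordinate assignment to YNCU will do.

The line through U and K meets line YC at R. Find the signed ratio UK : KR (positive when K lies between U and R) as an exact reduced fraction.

UK:KR = 11

Assign Y = (0, 0), N = (1, 0), C = (0, 1), U = (-3, 3) — the answer is frame-independent, so this choice is without loss of generality.
1. V lies on line YU with YV:VU = 1:3 ⇒ V = (-3/4, 3/4)
2. K is the centroid of triangle VYC ⇒ K = (-1/4, 7/12)
line UK meets YC at R = (0, 4/11)
K = U + t·(R−U) with t = 11/12, so UK:KR = 11/12:1/12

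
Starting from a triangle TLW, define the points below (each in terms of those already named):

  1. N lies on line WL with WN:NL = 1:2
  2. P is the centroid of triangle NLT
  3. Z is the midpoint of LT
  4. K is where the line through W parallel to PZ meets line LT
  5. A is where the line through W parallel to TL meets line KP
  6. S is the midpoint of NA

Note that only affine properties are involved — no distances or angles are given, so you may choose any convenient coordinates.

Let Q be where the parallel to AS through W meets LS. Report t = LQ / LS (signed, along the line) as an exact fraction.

Work in coordinates with T = (0, 0), L = (1, 0), W = (0, 1).
1. N lies on line WL with WN:NL = 1:2 ⇒ N = (1/3, 2/3)
2. P is the centroid of triangle NLT ⇒ P = (4/9, 2/9)
3. Z is the midpoint of LT ⇒ Z = (1/2, 0)
4. K is where the line through W parallel to PZ meets line LT ⇒ K = (1/4, 0)
5. A is where the line through W parallel to TL meets line KP ⇒ A = (9/8, 1)
6. S is the midpoint of NA ⇒ S = (35/48, 5/6)
through W parallel to AS: direction (-19/48, -1/6); meets LS at Q = (19/32, 5/4)
Q = L + t·(S−L) with t = 3/2

t = 3/2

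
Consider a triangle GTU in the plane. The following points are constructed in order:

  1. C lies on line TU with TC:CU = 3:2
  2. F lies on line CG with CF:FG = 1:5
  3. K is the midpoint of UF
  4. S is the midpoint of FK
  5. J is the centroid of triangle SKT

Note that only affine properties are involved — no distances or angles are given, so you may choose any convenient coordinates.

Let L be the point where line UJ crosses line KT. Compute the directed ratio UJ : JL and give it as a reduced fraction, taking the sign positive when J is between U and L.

UJ:JL = -7

Assign G = (0, 0), T = (1, 0), U = (0, 1) — the answer is frame-independent, so this choice is without loss of generality.
1. C lies on line TU with TC:CU = 3:2 ⇒ C = (2/5, 3/5)
2. F lies on line CG with CF:FG = 1:5 ⇒ F = (1/3, 1/2)
3. K is the midpoint of UF ⇒ K = (1/6, 3/4)
4. S is the midpoint of FK ⇒ S = (1/4, 5/8)
5. J is the centroid of triangle SKT ⇒ J = (17/36, 11/24)
line UJ meets KT at L = (17/42, 15/28)
J = U + t·(L−U) with t = 7/6, so UJ:JL = 7/6:-1/6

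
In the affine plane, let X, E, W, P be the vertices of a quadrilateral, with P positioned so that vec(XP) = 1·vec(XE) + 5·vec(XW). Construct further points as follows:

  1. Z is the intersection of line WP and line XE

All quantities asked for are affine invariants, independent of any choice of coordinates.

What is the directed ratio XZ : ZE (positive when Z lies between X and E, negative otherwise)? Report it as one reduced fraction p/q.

Choose coordinates X = (0, 0), E = (1, 0), W = (0, 1), P = (1, 5).
1. Z is the intersection of line WP and line XE ⇒ Z = (-1/4, 0)
Z = X + t·(E−X) with t = -1/4, so XZ:ZE = t:(1−t) = -1/4:5/4

XZ:ZE = -1/5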